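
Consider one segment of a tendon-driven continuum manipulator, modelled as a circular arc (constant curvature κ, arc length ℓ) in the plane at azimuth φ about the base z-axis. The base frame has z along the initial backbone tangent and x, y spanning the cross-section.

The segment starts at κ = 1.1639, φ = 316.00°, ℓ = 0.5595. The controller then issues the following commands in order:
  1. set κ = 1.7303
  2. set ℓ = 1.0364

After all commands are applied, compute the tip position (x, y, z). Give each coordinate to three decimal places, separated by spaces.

initial: κ=1.1639, φ=316.00°, ℓ=0.5595
cmd 1: set κ=1.7303 → (κ,φ,ℓ)=(1.7303,316.00°,0.5595) → tip=(0.1801,-0.1739,0.4761)
cmd 2: set ℓ=1.0364 → (κ,φ,ℓ)=(1.7303,316.00°,1.0364) → tip=(0.5075,-0.4901,0.5637)

0.507 -0.490 0.564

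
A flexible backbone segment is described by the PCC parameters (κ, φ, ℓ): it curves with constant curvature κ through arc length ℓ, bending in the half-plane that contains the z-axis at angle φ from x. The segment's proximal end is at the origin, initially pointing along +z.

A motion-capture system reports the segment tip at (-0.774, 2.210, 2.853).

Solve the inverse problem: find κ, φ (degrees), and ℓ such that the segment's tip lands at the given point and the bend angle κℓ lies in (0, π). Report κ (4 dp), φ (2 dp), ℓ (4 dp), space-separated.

ρ = √(x²+y²) = √(-0.774² + 2.210²) = 2.34162
φ = atan2(y, x) mod 360° = atan2(2.210, -0.774) = 109.3016°
|p|² = ρ² + z² = 2.34162² + 2.853² = 13.62279
κ = 2ρ / |p|² = 2×2.34162 / 13.62279 = 0.34378
θ = 2·atan2(ρ, z) = 2·atan2(2.34162, 2.853) = 1.37454 rad
ℓ = θ/κ = 1.37454/0.34378 = 3.99832

0.3438 109.30 3.9983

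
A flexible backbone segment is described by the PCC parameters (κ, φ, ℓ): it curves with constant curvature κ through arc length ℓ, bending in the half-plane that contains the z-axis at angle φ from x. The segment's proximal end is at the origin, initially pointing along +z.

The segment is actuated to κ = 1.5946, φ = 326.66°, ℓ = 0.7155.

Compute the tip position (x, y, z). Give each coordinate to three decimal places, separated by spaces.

θ = κ·ℓ = 1.5946 × 0.7155 = 1.14094 rad
ρ = (1 − cos θ)/κ = (1 − 0.41674)/1.5946 = 0.36577
z = sin θ / κ = 0.90902/1.5946 = 0.57006
x = ρ cos φ = 0.36577 × cos(326.66°) = 0.30557
y = ρ sin φ = 0.36577 × sin(326.66°) = -0.20103

0.306 -0.201 0.570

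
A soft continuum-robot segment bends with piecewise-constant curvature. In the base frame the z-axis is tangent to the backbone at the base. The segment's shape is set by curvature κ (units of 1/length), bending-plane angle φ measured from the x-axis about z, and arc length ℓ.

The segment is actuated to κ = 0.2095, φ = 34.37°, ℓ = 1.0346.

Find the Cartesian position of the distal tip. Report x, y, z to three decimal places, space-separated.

θ = κ·ℓ = 0.2095 × 1.0346 = 0.21675 rad
ρ = (1 − cos θ)/κ = (1 − 0.97660)/0.2095 = 0.11169
z = sin θ / κ = 0.21506/0.2095 = 1.02652
x = ρ cos φ = 0.11169 × cos(34.37°) = 0.09219
y = ρ sin φ = 0.11169 × sin(34.37°) = 0.06305

0.092 0.063 1.027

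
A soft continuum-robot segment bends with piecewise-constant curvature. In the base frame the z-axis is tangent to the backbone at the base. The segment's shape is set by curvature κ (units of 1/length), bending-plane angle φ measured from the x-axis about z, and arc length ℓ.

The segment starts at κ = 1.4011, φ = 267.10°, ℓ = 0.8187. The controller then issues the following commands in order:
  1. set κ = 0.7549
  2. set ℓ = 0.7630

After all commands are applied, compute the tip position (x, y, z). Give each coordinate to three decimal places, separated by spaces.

initial: κ=1.4011, φ=267.10°, ℓ=0.8187
cmd 1: set κ=0.7549 → (κ,φ,ℓ)=(0.7549,267.10°,0.8187) → tip=(-0.0124,-0.2447,0.7676)
cmd 2: set ℓ=0.7630 → (κ,φ,ℓ)=(0.7549,267.10°,0.7630) → tip=(-0.0108,-0.2135,0.7215)

-0.011 -0.213 0.722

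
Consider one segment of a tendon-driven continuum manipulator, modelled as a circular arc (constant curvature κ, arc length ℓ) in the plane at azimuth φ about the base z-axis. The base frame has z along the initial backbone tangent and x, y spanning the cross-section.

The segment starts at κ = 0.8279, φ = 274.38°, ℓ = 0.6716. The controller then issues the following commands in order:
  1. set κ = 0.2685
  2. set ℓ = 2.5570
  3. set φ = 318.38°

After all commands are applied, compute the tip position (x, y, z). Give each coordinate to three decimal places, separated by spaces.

initial: κ=0.8279, φ=274.38°, ℓ=0.6716
cmd 1: set κ=0.2685 → (κ,φ,ℓ)=(0.2685,274.38°,0.6716) → tip=(0.0046,-0.0602,0.6680)
cmd 2: set ℓ=2.5570 → (κ,φ,ℓ)=(0.2685,274.38°,2.5570) → tip=(0.0644,-0.8414,2.3608)
cmd 3: set φ=318.38° → (κ,φ,ℓ)=(0.2685,318.38°,2.5570) → tip=(0.6308,-0.5605,2.3608)

0.631 -0.560 2.361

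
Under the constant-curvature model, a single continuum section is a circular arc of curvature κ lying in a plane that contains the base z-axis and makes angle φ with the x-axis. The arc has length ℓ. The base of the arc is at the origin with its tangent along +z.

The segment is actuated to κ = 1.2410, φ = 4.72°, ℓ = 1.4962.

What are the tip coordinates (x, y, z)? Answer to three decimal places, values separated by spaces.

θ = κ·ℓ = 1.2410 × 1.4962 = 1.85678 rad
ρ = (1 − cos θ)/κ = (1 − -0.28211)/1.2410 = 1.03312
z = sin θ / κ = 0.95938/1.2410 = 0.77307
x = ρ cos φ = 1.03312 × cos(4.72°) = 1.02962
y = ρ sin φ = 1.03312 × sin(4.72°) = 0.08501

1.030 0.085 0.773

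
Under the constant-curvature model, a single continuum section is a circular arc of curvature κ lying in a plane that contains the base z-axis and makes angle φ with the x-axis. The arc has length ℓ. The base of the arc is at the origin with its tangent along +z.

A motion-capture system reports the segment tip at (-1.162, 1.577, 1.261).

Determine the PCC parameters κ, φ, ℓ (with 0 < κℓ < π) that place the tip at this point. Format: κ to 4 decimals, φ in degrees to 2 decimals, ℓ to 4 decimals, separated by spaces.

ρ = √(x²+y²) = √(-1.162² + 1.577²) = 1.95887
φ = atan2(y, x) mod 360° = atan2(1.577, -1.162) = 126.3844°
|p|² = ρ² + z² = 1.95887² + 1.261² = 5.42729
κ = 2ρ / |p|² = 2×1.95887 / 5.42729 = 0.72186
θ = 2·atan2(ρ, z) = 2·atan2(1.95887, 1.261) = 1.99767 rad
ℓ = θ/κ = 1.99767/0.72186 = 2.76740

0.7219 126.38 2.7674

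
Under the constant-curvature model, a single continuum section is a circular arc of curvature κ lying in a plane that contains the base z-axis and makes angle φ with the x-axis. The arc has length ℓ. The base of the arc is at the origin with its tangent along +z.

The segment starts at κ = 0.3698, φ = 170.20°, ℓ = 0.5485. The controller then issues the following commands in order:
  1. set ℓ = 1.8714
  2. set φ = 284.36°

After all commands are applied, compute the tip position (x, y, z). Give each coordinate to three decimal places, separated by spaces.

initial: κ=0.3698, φ=170.20°, ℓ=0.5485
cmd 1: set ℓ=1.8714 → (κ,φ,ℓ)=(0.3698,170.20°,1.8714) → tip=(-0.6130,0.1059,1.7256)
cmd 2: set φ=284.36° → (κ,φ,ℓ)=(0.3698,284.36°,1.8714) → tip=(0.1543,-0.6027,1.7256)

0.154 -0.603 1.726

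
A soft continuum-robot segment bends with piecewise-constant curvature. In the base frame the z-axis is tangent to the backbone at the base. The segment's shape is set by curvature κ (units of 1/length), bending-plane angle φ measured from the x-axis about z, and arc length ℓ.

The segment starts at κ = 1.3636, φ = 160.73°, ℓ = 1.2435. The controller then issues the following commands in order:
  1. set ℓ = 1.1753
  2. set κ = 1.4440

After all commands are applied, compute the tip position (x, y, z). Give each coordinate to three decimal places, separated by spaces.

initial: κ=1.3636, φ=160.73°, ℓ=1.2435
cmd 1: set ℓ=1.1753 → (κ,φ,ℓ)=(1.3636,160.73°,1.1753) → tip=(-0.7143,0.2497,0.7330)
cmd 2: set κ=1.4440 → (κ,φ,ℓ)=(1.4440,160.73°,1.1753) → tip=(-0.7361,0.2573,0.6870)

-0.736 0.257 0.687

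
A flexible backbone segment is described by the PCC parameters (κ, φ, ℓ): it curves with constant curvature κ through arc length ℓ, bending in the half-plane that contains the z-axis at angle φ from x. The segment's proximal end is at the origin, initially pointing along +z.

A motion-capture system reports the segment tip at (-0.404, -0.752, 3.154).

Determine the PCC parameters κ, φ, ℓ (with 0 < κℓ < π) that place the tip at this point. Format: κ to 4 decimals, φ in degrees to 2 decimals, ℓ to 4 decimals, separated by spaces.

0.1599 241.75 3.3058

ρ = √(x²+y²) = √(-0.404² + -0.752²) = 0.85365
φ = atan2(y, x) mod 360° = atan2(-0.752, -0.404) = 241.7538°
|p|² = ρ² + z² = 0.85365² + 3.154² = 10.67644
κ = 2ρ / |p|² = 2×0.85365 / 10.67644 = 0.15991
θ = 2·atan2(ρ, z) = 2·atan2(0.85365, 3.154) = 0.52865 rad
ℓ = θ/κ = 0.52865/0.15991 = 3.30584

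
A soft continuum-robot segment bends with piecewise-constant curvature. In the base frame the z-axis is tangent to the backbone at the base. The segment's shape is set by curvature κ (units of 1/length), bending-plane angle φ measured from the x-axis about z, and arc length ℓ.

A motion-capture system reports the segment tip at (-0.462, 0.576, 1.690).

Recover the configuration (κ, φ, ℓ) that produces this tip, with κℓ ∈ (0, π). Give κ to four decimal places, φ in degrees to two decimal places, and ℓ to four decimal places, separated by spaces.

ρ = √(x²+y²) = √(-0.462² + 0.576²) = 0.73839
φ = atan2(y, x) mod 360° = atan2(0.576, -0.462) = 128.7325°
|p|² = ρ² + z² = 0.73839² + 1.690² = 3.40132
κ = 2ρ / |p|² = 2×0.73839 / 3.40132 = 0.43418
θ = 2·atan2(ρ, z) = 2·atan2(0.73839, 1.690) = 0.82384 rad
ℓ = θ/κ = 0.82384/0.43418 = 1.89747

0.4342 128.73 1.8975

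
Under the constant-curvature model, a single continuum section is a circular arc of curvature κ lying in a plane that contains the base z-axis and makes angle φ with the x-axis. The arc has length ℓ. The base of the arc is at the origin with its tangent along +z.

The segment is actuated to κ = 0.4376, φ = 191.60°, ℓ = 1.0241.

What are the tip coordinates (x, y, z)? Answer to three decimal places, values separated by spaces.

θ = κ·ℓ = 0.4376 × 1.0241 = 0.44815 rad
ρ = (1 − cos θ)/κ = (1 − 0.90125)/0.4376 = 0.22566
z = sin θ / κ = 0.43330/0.4376 = 0.99016
x = ρ cos φ = 0.22566 × cos(191.60°) = -0.22105
y = ρ sin φ = 0.22566 × sin(191.60°) = -0.04537

-0.221 -0.045 0.990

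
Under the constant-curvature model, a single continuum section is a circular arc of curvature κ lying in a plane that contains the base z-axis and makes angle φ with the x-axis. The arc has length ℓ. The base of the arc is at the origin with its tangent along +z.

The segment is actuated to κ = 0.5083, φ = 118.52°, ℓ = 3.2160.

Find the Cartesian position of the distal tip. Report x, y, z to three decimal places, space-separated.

θ = κ·ℓ = 0.5083 × 3.2160 = 1.63469 rad
ρ = (1 − cos θ)/κ = (1 − -0.06385)/0.5083 = 2.09296
z = sin θ / κ = 0.99796/0.5083 = 1.96333
x = ρ cos φ = 2.09296 × cos(118.52°) = -0.99932
y = ρ sin φ = 2.09296 × sin(118.52°) = 1.83898

-0.999 1.839 1.963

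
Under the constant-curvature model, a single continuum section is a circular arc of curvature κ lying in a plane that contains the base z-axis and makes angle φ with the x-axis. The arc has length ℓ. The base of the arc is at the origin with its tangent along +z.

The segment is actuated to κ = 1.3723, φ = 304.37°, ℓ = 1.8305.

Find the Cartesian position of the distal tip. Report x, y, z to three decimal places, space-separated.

θ = κ·ℓ = 1.3723 × 1.8305 = 2.51200 rad
ρ = (1 − cos θ)/κ = (1 − -0.80826)/1.3723 = 1.31769
z = sin θ / κ = 0.58882/1.3723 = 0.42907
x = ρ cos φ = 1.31769 × cos(304.37°) = 0.74388
y = ρ sin φ = 1.31769 × sin(304.37°) = -1.08763

0.744 -1.088 0.429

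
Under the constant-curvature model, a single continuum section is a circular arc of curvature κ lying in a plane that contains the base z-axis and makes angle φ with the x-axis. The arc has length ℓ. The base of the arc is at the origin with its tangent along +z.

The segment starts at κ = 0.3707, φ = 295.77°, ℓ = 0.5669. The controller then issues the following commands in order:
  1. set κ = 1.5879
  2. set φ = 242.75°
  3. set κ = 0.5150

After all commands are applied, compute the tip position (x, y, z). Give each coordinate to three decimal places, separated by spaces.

-0.038 -0.073 0.559

initial: κ=0.3707, φ=295.77°, ℓ=0.5669
cmd 1: set κ=1.5879 → (κ,φ,ℓ)=(1.5879,295.77°,0.5669) → tip=(0.1036,-0.2147,0.4934)
cmd 2: set φ=242.75° → (κ,φ,ℓ)=(1.5879,242.75°,0.5669) → tip=(-0.1092,-0.2119,0.4934)
cmd 3: set κ=0.5150 → (κ,φ,ℓ)=(0.5150,242.75°,0.5669) → tip=(-0.0376,-0.0730,0.5589)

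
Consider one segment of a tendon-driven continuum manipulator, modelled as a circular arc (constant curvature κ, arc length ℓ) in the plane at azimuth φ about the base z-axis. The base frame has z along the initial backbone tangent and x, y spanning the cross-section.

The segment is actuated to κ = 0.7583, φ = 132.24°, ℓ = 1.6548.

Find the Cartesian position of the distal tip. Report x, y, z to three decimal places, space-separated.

-0.611 0.673 1.253

θ = κ·ℓ = 0.7583 × 1.6548 = 1.25483 rad
ρ = (1 − cos θ)/κ = (1 − 0.31073)/0.7583 = 0.90897
z = sin θ / κ = 0.95050/0.7583 = 1.25346
x = ρ cos φ = 0.90897 × cos(132.24°) = -0.61104
y = ρ sin φ = 0.90897 × sin(132.24°) = 0.67294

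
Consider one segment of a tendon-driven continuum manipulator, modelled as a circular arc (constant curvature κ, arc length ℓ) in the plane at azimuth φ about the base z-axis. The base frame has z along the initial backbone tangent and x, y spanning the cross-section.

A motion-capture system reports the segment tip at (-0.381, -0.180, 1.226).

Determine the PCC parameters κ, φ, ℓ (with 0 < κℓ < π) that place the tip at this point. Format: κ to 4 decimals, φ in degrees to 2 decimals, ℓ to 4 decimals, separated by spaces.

0.5015 205.29 1.3204

ρ = √(x²+y²) = √(-0.381² + -0.180²) = 0.42138
φ = atan2(y, x) mod 360° = atan2(-0.180, -0.381) = 205.2880°
|p|² = ρ² + z² = 0.42138² + 1.226² = 1.68064
κ = 2ρ / |p|² = 2×0.42138 / 1.68064 = 0.50145
θ = 2·atan2(ρ, z) = 2·atan2(0.42138, 1.226) = 0.66211 rad
ℓ = θ/κ = 0.66211/0.50145 = 1.32038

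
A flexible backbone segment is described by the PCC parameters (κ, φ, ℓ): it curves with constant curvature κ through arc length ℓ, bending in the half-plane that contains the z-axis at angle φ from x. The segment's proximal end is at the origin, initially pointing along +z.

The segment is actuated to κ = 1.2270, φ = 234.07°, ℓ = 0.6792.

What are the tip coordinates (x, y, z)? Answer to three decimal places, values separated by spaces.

-0.157 -0.216 0.603

θ = κ·ℓ = 1.2270 × 0.6792 = 0.83338 rad
ρ = (1 − cos θ)/κ = (1 − 0.67238)/1.2270 = 0.26701
z = sin θ / κ = 0.74021/1.2270 = 0.60327
x = ρ cos φ = 0.26701 × cos(234.07°) = -0.15668
y = ρ sin φ = 0.26701 × sin(234.07°) = -0.21621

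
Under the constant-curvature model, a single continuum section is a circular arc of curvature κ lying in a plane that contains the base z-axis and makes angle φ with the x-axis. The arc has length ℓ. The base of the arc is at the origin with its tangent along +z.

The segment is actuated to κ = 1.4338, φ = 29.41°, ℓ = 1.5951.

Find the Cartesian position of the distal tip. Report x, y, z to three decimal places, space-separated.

1.006 0.567 0.526

θ = κ·ℓ = 1.4338 × 1.5951 = 2.28705 rad
ρ = (1 − cos θ)/κ = (1 − -0.65657)/1.4338 = 1.15537
z = sin θ / κ = 0.75427/1.4338 = 0.52606
x = ρ cos φ = 1.15537 × cos(29.41°) = 1.00647
y = ρ sin φ = 1.15537 × sin(29.41°) = 0.56735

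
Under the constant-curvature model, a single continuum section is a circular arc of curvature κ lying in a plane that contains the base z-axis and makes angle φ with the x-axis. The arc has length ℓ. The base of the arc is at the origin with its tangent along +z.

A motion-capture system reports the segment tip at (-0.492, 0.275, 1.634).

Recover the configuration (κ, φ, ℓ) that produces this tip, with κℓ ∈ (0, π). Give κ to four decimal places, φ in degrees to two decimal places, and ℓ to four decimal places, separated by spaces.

ρ = √(x²+y²) = √(-0.492² + 0.275²) = 0.56364
φ = atan2(y, x) mod 360° = atan2(0.275, -0.492) = 150.7973°
|p|² = ρ² + z² = 0.56364² + 1.634² = 2.98764
κ = 2ρ / |p|² = 2×0.56364 / 2.98764 = 0.37731
θ = 2·atan2(ρ, z) = 2·atan2(0.56364, 1.634) = 0.66433 rad
ℓ = θ/κ = 0.66433/0.37731 = 1.76068

0.3773 150.80 1.7607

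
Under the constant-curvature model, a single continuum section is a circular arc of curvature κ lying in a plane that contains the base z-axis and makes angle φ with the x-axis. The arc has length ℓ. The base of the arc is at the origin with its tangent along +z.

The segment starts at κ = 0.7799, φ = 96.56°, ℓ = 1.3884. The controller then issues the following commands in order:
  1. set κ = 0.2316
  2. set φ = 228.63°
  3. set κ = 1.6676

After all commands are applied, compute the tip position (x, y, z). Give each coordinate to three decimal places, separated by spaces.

-0.665 -0.755 0.441

initial: κ=0.7799, φ=96.56°, ℓ=1.3884
cmd 1: set κ=0.2316 → (κ,φ,ℓ)=(0.2316,96.56°,1.3884) → tip=(-0.0253,0.2199,1.3646)
cmd 2: set φ=228.63° → (κ,φ,ℓ)=(0.2316,228.63°,1.3884) → tip=(-0.1463,-0.1661,1.3646)
cmd 3: set κ=1.6676 → (κ,φ,ℓ)=(1.6676,228.63°,1.3884) → tip=(-0.6649,-0.7550,0.4410)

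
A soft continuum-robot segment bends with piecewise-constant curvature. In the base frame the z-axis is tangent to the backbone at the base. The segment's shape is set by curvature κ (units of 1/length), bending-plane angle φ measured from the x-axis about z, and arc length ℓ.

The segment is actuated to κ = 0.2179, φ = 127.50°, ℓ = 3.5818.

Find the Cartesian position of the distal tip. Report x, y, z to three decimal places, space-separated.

θ = κ·ℓ = 0.2179 × 3.5818 = 0.78047 rad
ρ = (1 − cos θ)/κ = (1 − 0.71058)/0.2179 = 1.32822
z = sin θ / κ = 0.70362/0.2179 = 3.22908
x = ρ cos φ = 1.32822 × cos(127.50°) = -0.80857
y = ρ sin φ = 1.32822 × sin(127.50°) = 1.05375

-0.809 1.054 3.229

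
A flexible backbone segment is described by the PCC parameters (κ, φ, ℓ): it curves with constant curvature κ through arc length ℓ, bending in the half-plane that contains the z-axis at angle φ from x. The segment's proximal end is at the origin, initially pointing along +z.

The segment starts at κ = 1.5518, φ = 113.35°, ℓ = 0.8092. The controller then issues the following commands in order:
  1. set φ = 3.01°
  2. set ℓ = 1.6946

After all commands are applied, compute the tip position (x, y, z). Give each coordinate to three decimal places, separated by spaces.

1.205 0.063 0.316

initial: κ=1.5518, φ=113.35°, ℓ=0.8092
cmd 1: set φ=3.01° → (κ,φ,ℓ)=(1.5518,3.01°,0.8092) → tip=(0.4441,0.0234,0.6127)
cmd 2: set ℓ=1.6946 → (κ,φ,ℓ)=(1.5518,3.01°,1.6946) → tip=(1.2046,0.0633,0.3157)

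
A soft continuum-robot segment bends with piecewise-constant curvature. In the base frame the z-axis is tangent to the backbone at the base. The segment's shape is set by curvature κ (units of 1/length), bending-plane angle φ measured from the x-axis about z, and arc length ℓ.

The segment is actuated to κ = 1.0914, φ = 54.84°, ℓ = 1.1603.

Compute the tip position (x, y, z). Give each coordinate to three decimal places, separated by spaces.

θ = κ·ℓ = 1.0914 × 1.1603 = 1.26635 rad
ρ = (1 − cos θ)/κ = (1 − 0.29976)/1.0914 = 0.64159
z = sin θ / κ = 0.95401/1.0914 = 0.87412
x = ρ cos φ = 0.64159 × cos(54.84°) = 0.36947
y = ρ sin φ = 0.64159 × sin(54.84°) = 0.52453

0.369 0.525 0.874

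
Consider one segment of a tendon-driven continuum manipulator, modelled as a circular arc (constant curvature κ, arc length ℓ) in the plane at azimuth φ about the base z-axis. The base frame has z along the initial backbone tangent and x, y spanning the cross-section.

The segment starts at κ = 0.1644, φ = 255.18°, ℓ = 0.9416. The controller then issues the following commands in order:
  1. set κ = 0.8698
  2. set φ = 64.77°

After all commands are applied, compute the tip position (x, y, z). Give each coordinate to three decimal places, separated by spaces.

initial: κ=0.1644, φ=255.18°, ℓ=0.9416
cmd 1: set κ=0.8698 → (κ,φ,ℓ)=(0.8698,255.18°,0.9416) → tip=(-0.0932,-0.3524,0.8398)
cmd 2: set φ=64.77° → (κ,φ,ℓ)=(0.8698,64.77°,0.9416) → tip=(0.1554,0.3297,0.8398)

0.155 0.330 0.840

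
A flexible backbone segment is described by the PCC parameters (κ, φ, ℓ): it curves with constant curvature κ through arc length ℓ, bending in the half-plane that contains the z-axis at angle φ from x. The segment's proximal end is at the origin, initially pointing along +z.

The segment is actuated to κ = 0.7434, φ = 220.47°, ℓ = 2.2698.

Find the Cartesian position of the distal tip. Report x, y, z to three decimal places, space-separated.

θ = κ·ℓ = 0.7434 × 2.2698 = 1.68737 rad
ρ = (1 − cos θ)/κ = (1 − -0.11631)/0.7434 = 1.50163
z = sin θ / κ = 0.99321/0.7434 = 1.33604
x = ρ cos φ = 1.50163 × cos(220.47°) = -1.14236
y = ρ sin φ = 1.50163 × sin(220.47°) = -0.97463

-1.142 -0.975 1.336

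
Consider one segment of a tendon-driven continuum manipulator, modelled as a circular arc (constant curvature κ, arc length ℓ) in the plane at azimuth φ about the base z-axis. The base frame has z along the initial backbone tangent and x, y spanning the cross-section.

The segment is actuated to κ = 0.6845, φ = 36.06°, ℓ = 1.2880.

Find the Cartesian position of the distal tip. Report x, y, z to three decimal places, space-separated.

θ = κ·ℓ = 0.6845 × 1.2880 = 0.88164 rad
ρ = (1 − cos θ)/κ = (1 − 0.63589)/0.6845 = 0.53194
z = sin θ / κ = 0.77178/0.6845 = 1.12751
x = ρ cos φ = 0.53194 × cos(36.06°) = 0.43002
y = ρ sin φ = 0.53194 × sin(36.06°) = 0.31312

0.430 0.313 1.128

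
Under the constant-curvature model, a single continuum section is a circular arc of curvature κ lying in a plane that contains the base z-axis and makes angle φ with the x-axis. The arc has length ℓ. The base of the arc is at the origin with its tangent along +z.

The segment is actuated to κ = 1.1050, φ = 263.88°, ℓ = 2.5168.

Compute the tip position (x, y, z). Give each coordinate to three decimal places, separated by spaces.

-0.187 -1.742 0.319

θ = κ·ℓ = 1.1050 × 2.5168 = 2.78106 rad
ρ = (1 − cos θ)/κ = (1 − -0.93571)/1.1050 = 1.75177
z = sin θ / κ = 0.35277/1.1050 = 0.31925
x = ρ cos φ = 1.75177 × cos(263.88°) = -0.18676
y = ρ sin φ = 1.75177 × sin(263.88°) = -1.74179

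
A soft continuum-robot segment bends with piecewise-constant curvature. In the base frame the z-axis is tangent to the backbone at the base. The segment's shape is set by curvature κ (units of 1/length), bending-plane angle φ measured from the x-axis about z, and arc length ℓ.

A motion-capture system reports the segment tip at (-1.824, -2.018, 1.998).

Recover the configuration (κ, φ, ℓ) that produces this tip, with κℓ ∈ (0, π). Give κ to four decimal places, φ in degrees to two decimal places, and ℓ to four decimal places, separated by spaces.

0.4776 227.89 3.9251

ρ = √(x²+y²) = √(-1.824² + -2.018²) = 2.72017
φ = atan2(y, x) mod 360° = atan2(-2.018, -1.824) = 227.8907°
|p|² = ρ² + z² = 2.72017² + 1.998² = 11.39130
κ = 2ρ / |p|² = 2×2.72017 / 11.39130 = 0.47759
θ = 2·atan2(ρ, z) = 2·atan2(2.72017, 1.998) = 1.87456 rad
ℓ = θ/κ = 1.87456/0.47759 = 3.92507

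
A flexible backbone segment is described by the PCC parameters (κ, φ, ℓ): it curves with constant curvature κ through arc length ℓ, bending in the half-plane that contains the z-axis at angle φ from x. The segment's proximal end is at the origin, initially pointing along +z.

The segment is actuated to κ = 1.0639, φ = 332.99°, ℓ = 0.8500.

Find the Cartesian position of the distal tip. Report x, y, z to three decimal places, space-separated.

θ = κ·ℓ = 1.0639 × 0.8500 = 0.90431 rad
ρ = (1 − cos θ)/κ = (1 − 0.61822)/1.0639 = 0.35885
z = sin θ / κ = 0.78600/1.0639 = 0.73879
x = ρ cos φ = 0.35885 × cos(332.99°) = 0.31971
y = ρ sin φ = 0.35885 × sin(332.99°) = -0.16297

0.320 -0.163 0.739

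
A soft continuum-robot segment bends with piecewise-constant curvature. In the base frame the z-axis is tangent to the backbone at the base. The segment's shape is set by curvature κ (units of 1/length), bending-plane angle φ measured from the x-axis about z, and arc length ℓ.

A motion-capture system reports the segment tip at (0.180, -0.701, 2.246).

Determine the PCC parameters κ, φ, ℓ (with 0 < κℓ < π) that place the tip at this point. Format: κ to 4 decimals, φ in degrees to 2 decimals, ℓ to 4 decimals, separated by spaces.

ρ = √(x²+y²) = √(0.180² + -0.701²) = 0.72374
φ = atan2(y, x) mod 360° = atan2(-0.701, 0.180) = 284.4011°
|p|² = ρ² + z² = 0.72374² + 2.246² = 5.56832
κ = 2ρ / |p|² = 2×0.72374 / 5.56832 = 0.25995
θ = 2·atan2(ρ, z) = 2·atan2(0.72374, 2.246) = 0.62346 rad
ℓ = θ/κ = 0.62346/0.25995 = 2.39838

0.2599 284.40 2.3984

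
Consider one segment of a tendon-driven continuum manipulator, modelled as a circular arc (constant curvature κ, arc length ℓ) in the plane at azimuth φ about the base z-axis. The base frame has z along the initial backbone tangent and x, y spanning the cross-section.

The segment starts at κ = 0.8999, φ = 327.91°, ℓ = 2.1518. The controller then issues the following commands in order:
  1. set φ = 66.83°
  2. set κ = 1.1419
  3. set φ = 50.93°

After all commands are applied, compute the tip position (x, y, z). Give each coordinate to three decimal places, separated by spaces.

0.980 1.207 0.554

initial: κ=0.8999, φ=327.91°, ℓ=2.1518
cmd 1: set φ=66.83° → (κ,φ,ℓ)=(0.8999,66.83°,2.1518) → tip=(0.5935,1.3868,1.0378)
cmd 2: set κ=1.1419 → (κ,φ,ℓ)=(1.1419,66.83°,2.1518) → tip=(0.6115,1.4289,0.5537)
cmd 3: set φ=50.93° → (κ,φ,ℓ)=(1.1419,50.93°,2.1518) → tip=(0.9796,1.2067,0.5537)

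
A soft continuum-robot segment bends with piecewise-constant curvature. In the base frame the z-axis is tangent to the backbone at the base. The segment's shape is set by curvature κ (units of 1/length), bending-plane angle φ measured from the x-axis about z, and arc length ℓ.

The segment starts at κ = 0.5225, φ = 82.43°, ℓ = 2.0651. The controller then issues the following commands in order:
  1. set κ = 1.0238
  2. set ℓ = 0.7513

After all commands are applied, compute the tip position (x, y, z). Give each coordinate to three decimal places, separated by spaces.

0.036 0.273 0.679

initial: κ=0.5225, φ=82.43°, ℓ=2.0651
cmd 1: set κ=1.0238 → (κ,φ,ℓ)=(1.0238,82.43°,2.0651) → tip=(0.1952,1.4689,0.8360)
cmd 2: set ℓ=0.7513 → (κ,φ,ℓ)=(1.0238,82.43°,0.7513) → tip=(0.0362,0.2726,0.6794)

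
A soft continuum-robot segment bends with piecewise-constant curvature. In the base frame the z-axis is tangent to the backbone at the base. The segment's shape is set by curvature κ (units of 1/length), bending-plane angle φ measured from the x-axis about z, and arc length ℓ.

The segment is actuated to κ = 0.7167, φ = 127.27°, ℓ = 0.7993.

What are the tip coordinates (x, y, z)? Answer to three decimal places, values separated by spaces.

-0.135 0.177 0.756

θ = κ·ℓ = 0.7167 × 0.7993 = 0.57286 rad
ρ = (1 − cos θ)/κ = (1 − 0.84036)/0.7167 = 0.22275
z = sin θ / κ = 0.54204/0.7167 = 0.75629
x = ρ cos φ = 0.22275 × cos(127.27°) = -0.13489
y = ρ sin φ = 0.22275 × sin(127.27°) = 0.17726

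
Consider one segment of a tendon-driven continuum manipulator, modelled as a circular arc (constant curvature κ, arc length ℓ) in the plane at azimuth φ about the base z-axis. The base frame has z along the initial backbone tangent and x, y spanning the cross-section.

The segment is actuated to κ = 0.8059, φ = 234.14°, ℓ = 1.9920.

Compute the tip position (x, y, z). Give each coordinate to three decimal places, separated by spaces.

θ = κ·ℓ = 0.8059 × 1.9920 = 1.60535 rad
ρ = (1 − cos θ)/κ = (1 − -0.03455)/0.8059 = 1.28372
z = sin θ / κ = 0.99940/0.8059 = 1.24011
x = ρ cos φ = 1.28372 × cos(234.14°) = -0.75201
y = ρ sin φ = 1.28372 × sin(234.14°) = -1.04039

-0.752 -1.040 1.240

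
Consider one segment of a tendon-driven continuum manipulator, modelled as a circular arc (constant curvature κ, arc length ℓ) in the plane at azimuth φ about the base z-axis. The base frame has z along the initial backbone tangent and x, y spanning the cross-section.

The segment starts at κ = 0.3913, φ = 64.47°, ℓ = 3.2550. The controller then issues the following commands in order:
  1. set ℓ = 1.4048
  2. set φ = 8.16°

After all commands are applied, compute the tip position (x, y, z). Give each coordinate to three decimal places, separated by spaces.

0.373 0.053 1.335

initial: κ=0.3913, φ=64.47°, ℓ=3.2550
cmd 1: set ℓ=1.4048 → (κ,φ,ℓ)=(0.3913,64.47°,1.4048) → tip=(0.1623,0.3397,1.3351)
cmd 2: set φ=8.16° → (κ,φ,ℓ)=(0.3913,8.16°,1.4048) → tip=(0.3727,0.0534,1.3351)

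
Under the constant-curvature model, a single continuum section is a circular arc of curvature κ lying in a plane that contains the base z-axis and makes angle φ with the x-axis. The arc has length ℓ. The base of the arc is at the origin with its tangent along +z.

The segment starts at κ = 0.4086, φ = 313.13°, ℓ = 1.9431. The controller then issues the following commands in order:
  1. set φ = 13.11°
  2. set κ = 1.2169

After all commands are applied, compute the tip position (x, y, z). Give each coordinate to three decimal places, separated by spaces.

1.371 0.319 0.576

initial: κ=0.4086, φ=313.13°, ℓ=1.9431
cmd 1: set φ=13.11° → (κ,φ,ℓ)=(0.4086,13.11°,1.9431) → tip=(0.7126,0.1660,1.7453)
cmd 2: set κ=1.2169 → (κ,φ,ℓ)=(1.2169,13.11°,1.9431) → tip=(1.3710,0.3193,0.5762)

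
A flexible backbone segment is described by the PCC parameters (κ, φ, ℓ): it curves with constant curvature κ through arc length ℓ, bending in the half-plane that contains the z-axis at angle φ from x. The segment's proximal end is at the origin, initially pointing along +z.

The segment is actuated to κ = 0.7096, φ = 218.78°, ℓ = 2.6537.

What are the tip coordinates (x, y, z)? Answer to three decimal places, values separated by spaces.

-1.436 -1.154 1.341

θ = κ·ℓ = 0.7096 × 2.6537 = 1.88307 rad
ρ = (1 − cos θ)/κ = (1 − -0.30722)/0.7096 = 1.84219
z = sin θ / κ = 0.95164/0.7096 = 1.34109
x = ρ cos φ = 1.84219 × cos(218.78°) = -1.43609
y = ρ sin φ = 1.84219 × sin(218.78°) = -1.15382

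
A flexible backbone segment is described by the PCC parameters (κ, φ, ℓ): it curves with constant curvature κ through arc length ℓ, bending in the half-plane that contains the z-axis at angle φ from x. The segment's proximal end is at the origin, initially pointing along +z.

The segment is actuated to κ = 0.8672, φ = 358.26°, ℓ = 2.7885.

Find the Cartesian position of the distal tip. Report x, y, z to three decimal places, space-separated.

2.017 -0.061 0.763

θ = κ·ℓ = 0.8672 × 2.7885 = 2.41819 rad
ρ = (1 − cos θ)/κ = (1 − -0.74956)/0.8672 = 2.01748
z = sin θ / κ = 0.66194/0.8672 = 0.76331
x = ρ cos φ = 2.01748 × cos(358.26°) = 2.01655
y = ρ sin φ = 2.01748 × sin(358.26°) = -0.06126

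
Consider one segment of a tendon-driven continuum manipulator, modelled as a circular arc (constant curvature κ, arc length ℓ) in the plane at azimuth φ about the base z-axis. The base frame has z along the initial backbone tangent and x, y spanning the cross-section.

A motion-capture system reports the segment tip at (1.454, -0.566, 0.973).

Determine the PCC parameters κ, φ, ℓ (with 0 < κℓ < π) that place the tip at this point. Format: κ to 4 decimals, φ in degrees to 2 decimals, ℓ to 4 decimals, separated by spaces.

ρ = √(x²+y²) = √(1.454² + -0.566²) = 1.56028
φ = atan2(y, x) mod 360° = atan2(-0.566, 1.454) = 338.7305°
|p|² = ρ² + z² = 1.56028² + 0.973² = 3.38120
κ = 2ρ / |p|² = 2×1.56028 / 3.38120 = 0.92291
θ = 2·atan2(ρ, z) = 2·atan2(1.56028, 0.973) = 2.02640 rad
ℓ = θ/κ = 2.02640/0.92291 = 2.19565

0.9229 338.73 2.1957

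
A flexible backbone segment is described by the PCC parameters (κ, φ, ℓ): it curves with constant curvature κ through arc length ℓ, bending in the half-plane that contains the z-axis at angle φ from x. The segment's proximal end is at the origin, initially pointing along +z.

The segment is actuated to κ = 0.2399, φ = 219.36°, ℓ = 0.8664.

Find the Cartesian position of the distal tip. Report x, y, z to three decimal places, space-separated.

θ = κ·ℓ = 0.2399 × 0.8664 = 0.20785 rad
ρ = (1 − cos θ)/κ = (1 − 0.97848)/0.2399 = 0.08972
z = sin θ / κ = 0.20636/0.2399 = 0.86018
x = ρ cos φ = 0.08972 × cos(219.36°) = -0.06937
y = ρ sin φ = 0.08972 × sin(219.36°) = -0.05690

-0.069 -0.057 0.860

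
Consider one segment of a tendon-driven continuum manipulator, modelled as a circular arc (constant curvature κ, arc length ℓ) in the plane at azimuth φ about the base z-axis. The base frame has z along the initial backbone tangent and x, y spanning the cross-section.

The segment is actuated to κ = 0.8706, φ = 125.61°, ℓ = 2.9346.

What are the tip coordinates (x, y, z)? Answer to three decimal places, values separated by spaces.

θ = κ·ℓ = 0.8706 × 2.9346 = 2.55486 rad
ρ = (1 − cos θ)/κ = (1 − -0.83276)/0.8706 = 2.10516
z = sin θ / κ = 0.55364/0.8706 = 0.63593
x = ρ cos φ = 2.10516 × cos(125.61°) = -1.22576
y = ρ sin φ = 2.10516 × sin(125.61°) = 1.71150

-1.226 1.711 0.636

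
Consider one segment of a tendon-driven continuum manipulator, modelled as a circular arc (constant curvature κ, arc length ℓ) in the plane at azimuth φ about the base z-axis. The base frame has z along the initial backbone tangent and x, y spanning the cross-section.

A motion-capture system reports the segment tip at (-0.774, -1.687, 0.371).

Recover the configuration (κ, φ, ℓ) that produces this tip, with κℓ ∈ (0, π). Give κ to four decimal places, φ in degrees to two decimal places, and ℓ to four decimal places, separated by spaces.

ρ = √(x²+y²) = √(-0.774² + -1.687²) = 1.85608
φ = atan2(y, x) mod 360° = atan2(-1.687, -0.774) = 245.3542°
|p|² = ρ² + z² = 1.85608² + 0.371² = 3.58269
κ = 2ρ / |p|² = 2×1.85608 / 3.58269 = 1.03614
θ = 2·atan2(ρ, z) = 2·atan2(1.85608, 0.371) = 2.74703 rad
ℓ = θ/κ = 2.74703/1.03614 = 2.65121

1.0361 245.35 2.6512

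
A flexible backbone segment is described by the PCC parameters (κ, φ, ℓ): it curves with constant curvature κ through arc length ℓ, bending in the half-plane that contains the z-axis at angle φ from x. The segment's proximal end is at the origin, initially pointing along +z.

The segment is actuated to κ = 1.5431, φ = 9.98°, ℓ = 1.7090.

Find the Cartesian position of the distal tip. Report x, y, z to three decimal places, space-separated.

1.197 0.211 0.313

θ = κ·ℓ = 1.5431 × 1.7090 = 2.63716 rad
ρ = (1 − cos θ)/κ = (1 − -0.87545)/1.5431 = 1.21538
z = sin θ / κ = 0.48331/1.5431 = 0.31321
x = ρ cos φ = 1.21538 × cos(9.98°) = 1.19699
y = ρ sin φ = 1.21538 × sin(9.98°) = 0.21063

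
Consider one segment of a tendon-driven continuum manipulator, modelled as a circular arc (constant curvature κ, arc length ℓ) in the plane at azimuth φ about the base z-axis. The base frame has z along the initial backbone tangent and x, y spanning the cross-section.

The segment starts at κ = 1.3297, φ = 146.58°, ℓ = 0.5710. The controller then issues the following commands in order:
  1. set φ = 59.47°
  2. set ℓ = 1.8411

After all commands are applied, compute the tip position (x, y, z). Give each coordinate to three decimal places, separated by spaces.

0.676 1.146 0.481

initial: κ=1.3297, φ=146.58°, ℓ=0.5710
cmd 1: set φ=59.47° → (κ,φ,ℓ)=(1.3297,59.47°,0.5710) → tip=(0.1049,0.1779,0.5177)
cmd 2: set ℓ=1.8411 → (κ,φ,ℓ)=(1.3297,59.47°,1.8411) → tip=(0.6758,1.1460,0.4807)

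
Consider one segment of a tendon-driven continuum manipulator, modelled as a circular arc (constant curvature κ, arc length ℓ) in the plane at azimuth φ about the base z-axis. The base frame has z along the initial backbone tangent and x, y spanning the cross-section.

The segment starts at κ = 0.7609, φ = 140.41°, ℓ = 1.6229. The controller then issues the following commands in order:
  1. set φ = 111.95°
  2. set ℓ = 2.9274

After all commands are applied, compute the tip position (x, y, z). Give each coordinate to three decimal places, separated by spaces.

-0.791 1.963 1.041

initial: κ=0.7609, φ=140.41°, ℓ=1.6229
cmd 1: set φ=111.95° → (κ,φ,ℓ)=(0.7609,111.95°,1.6229) → tip=(-0.3293,0.8171,1.2408)
cmd 2: set ℓ=2.9274 → (κ,φ,ℓ)=(0.7609,111.95°,2.9274) → tip=(-0.7912,1.9631,1.0409)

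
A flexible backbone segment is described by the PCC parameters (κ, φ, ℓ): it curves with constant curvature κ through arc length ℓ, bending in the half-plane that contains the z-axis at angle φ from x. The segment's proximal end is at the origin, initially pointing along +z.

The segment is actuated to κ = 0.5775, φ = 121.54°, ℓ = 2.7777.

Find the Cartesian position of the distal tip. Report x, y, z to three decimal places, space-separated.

-0.936 1.525 1.731

θ = κ·ℓ = 0.5775 × 2.7777 = 1.60412 rad
ρ = (1 − cos θ)/κ = (1 − -0.03332)/0.5775 = 1.78930
z = sin θ / κ = 0.99944/0.5775 = 1.73064
x = ρ cos φ = 1.78930 × cos(121.54°) = -0.93597
y = ρ sin φ = 1.78930 × sin(121.54°) = 1.52497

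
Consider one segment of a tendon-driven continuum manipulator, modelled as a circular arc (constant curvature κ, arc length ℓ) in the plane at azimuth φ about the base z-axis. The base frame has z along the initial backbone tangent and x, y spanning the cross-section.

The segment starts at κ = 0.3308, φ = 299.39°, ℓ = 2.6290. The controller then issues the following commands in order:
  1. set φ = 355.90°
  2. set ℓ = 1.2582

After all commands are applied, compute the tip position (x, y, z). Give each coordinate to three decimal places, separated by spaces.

0.257 -0.018 1.222

initial: κ=0.3308, φ=299.39°, ℓ=2.6290
cmd 1: set φ=355.90° → (κ,φ,ℓ)=(0.3308,355.90°,2.6290) → tip=(1.0702,-0.0767,2.3099)
cmd 2: set ℓ=1.2582 → (κ,φ,ℓ)=(0.3308,355.90°,1.2582) → tip=(0.2574,-0.0185,1.2222)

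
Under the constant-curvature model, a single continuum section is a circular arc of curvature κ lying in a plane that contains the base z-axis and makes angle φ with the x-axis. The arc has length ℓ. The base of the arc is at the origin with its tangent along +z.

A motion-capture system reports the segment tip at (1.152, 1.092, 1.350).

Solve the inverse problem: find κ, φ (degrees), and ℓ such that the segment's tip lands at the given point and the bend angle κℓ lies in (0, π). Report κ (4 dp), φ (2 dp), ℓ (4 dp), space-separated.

ρ = √(x²+y²) = √(1.152² + 1.092²) = 1.58731
φ = atan2(y, x) mod 360° = atan2(1.092, 1.152) = 43.4684°
|p|² = ρ² + z² = 1.58731² + 1.350² = 4.34207
κ = 2ρ / |p|² = 2×1.58731 / 4.34207 = 0.73113
θ = 2·atan2(ρ, z) = 2·atan2(1.58731, 1.350) = 1.73203 rad
ℓ = θ/κ = 1.73203/0.73113 = 2.36897

0.7311 43.47 2.3690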